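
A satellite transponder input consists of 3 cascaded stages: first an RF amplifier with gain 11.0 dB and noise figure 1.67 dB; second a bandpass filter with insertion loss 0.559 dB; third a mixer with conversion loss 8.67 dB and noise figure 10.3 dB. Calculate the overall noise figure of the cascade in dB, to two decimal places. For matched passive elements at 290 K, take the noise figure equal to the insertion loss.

Convert to linear (a loss of L dB is a gain of −L dB): F_i = 10^(NF_i/10), G_i = 10^(G_i,dB/10)
  Stage 1: F_1 = 10^(1.67/10) = 1.469, G_1 = 10^(11.0/10) = 12.59
  Stage 2: F_2 = 10^(0.559/10) = 1.137, G_2 = 10^(−0.559/10) = 0.8792
  Stage 3: F_3 = 10^(10.3/10) = 10.72, G_3 = 10^(−8.67/10) = 0.1358
Friis cascade:
  F = 1.469 + (1.137 − 1)/12.59 + (10.72 − 1)/11.07 = 2.358
NF = 10 log₁₀(2.358) = 3.72 dB

3.72 dB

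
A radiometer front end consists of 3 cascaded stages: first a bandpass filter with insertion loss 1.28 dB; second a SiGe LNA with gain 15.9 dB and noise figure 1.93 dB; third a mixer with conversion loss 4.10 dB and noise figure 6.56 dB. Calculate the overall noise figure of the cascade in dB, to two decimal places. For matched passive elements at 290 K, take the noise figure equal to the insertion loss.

Convert to linear (a loss of L dB is a gain of −L dB): F_i = 10^(NF_i/10), G_i = 10^(G_i,dB/10)
  Stage 1: F_1 = 10^(1.28/10) = 1.343, G_1 = 10^(−1.28/10) = 0.7447
  Stage 2: F_2 = 10^(1.93/10) = 1.560, G_2 = 10^(15.9/10) = 38.90
  Stage 3: F_3 = 10^(6.56/10) = 4.529, G_3 = 10^(−4.10/10) = 0.3890
Friis cascade:
  F = 1.343 + (1.560 − 1)/0.7447 + (4.529 − 1)/28.97 = 2.216
NF = 10 log₁₀(2.216) = 3.46 dB

3.46 dB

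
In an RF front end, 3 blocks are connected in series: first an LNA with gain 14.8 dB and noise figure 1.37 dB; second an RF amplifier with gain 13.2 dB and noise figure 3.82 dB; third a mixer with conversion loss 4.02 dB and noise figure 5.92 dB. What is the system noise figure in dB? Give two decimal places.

Convert to linear (a loss of L dB is a gain of −L dB): F_i = 10^(NF_i/10), G_i = 10^(G_i,dB/10)
  Stage 1: F_1 = 10^(1.37/10) = 1.371, G_1 = 10^(14.8/10) = 30.20
  Stage 2: F_2 = 10^(3.82/10) = 2.410, G_2 = 10^(13.2/10) = 20.89
  Stage 3: F_3 = 10^(5.92/10) = 3.908, G_3 = 10^(−4.02/10) = 0.3963
Friis cascade:
  F = 1.371 + (2.410 − 1)/30.20 + (3.908 − 1)/631.0 = 1.422
NF = 10 log₁₀(1.422) = 1.53 dB

1.53 dB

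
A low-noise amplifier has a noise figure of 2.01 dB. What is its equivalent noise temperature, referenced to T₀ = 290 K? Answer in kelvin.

171 K

F = 10^(2.01/10) = 1.58855
T_e = (F − 1)·T₀ = (1.58855 − 1) × 290 = 171 K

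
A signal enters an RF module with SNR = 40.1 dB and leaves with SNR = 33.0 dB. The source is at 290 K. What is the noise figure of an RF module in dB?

7.1 dB

NF (dB) = SNR_in(dB) − SNR_out(dB) when the source is at T₀
NF = 40.1 − 33.0 = 7.1 dB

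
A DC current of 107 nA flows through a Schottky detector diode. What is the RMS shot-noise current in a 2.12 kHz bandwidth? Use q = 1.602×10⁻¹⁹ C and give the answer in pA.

I_n = √(2qI·B)
2qI·B = 2 × 1.602×10⁻¹⁹ × 1.07×10⁻⁷ × 2.12×10³ = 7.27×10⁻²³ A²
I_n = √(7.27×10⁻²³) = 8.53×10⁻¹² A = 8.53 pA

8.53 pA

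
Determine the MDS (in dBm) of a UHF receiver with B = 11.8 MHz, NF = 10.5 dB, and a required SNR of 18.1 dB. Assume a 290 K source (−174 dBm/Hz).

Sensitivity = −174 + 10 log₁₀(B) + NF + SNR_min
= −174 + 70.72 + 10.5 + 18.1
= −74.68 dBm → −74.7 dBm

−74.7 dBm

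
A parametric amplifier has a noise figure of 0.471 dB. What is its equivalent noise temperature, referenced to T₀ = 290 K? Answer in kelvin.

F = 10^(0.471/10) = 1.11455
T_e = (F − 1)·T₀ = (1.11455 − 1) × 290 = 33.2 K

33.2 K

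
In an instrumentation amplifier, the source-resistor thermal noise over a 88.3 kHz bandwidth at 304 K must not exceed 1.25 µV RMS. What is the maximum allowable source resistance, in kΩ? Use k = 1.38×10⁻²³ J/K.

Johnson–Nyquist: V_n = √(4kTRB) ⇒ R = V_n² / (4kTB)
4kTB = 4 × 1.38×10⁻²³ × 304 × 8.83×10⁴ = 1.48×10⁻¹⁵
R = (1.25×10⁻⁶)² / 1.48×10⁻¹⁵ = 1.05×10³ Ω = 1.05 kΩ

1.05 kΩ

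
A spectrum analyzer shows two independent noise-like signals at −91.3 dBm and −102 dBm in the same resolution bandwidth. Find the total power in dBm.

Convert to linear, add, convert back:
P₁ = 7.41×10⁻¹³ W, P₂ = 6.31×10⁻¹⁴ W
P_tot = 8.04×10⁻¹³ W → 10 log₁₀(P_tot / 10⁻³) = −90.9 dBm

−90.9 dBm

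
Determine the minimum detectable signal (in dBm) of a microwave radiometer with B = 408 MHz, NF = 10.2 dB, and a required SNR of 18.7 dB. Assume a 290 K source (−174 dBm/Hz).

Sensitivity = −174 + 10 log₁₀(B) + NF + SNR_min
= −174 + 86.11 + 10.2 + 18.7
= −58.99 dBm → −59.0 dBm

−59.0 dBm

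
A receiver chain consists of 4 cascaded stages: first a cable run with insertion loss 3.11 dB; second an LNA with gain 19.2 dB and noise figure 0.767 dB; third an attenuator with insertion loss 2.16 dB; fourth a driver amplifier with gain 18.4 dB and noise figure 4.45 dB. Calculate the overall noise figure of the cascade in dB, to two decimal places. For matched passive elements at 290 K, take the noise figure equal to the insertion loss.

Convert to linear (a loss of L dB is a gain of −L dB): F_i = 10^(NF_i/10), G_i = 10^(G_i,dB/10)
  Stage 1: F_1 = 10^(3.11/10) = 2.046, G_1 = 10^(−3.11/10) = 0.4887
  Stage 2: F_2 = 10^(0.767/10) = 1.193, G_2 = 10^(19.2/10) = 83.18
  Stage 3: F_3 = 10^(2.16/10) = 1.644, G_3 = 10^(−2.16/10) = 0.6081
  Stage 4: F_4 = 10^(4.45/10) = 2.786, G_4 = 10^(18.4/10) = 69.18
Friis cascade:
  F = 2.046 + (1.193 − 1)/0.4887 + (1.644 − 1)/40.64 + (2.786 − 1)/24.72 = 2.530
NF = 10 log₁₀(2.530) = 4.03 dB

4.03 dB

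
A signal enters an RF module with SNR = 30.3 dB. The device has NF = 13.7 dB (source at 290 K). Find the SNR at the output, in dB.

16.6 dB

By definition F = SNR_in/SNR_out, so in dB: SNR_out = SNR_in − NF
SNR_out = 30.3 − 13.7 = 16.6 dB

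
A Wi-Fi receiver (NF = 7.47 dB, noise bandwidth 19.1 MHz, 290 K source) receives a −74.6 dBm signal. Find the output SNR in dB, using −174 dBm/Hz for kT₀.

Noise floor: N = −174 + 10 log₁₀(B) + NF
10 log₁₀(1.91×10⁷) = 72.81 dB
N = −174 + 72.81 + 7.47 = −93.72 dBm
SNR = P_sig − N = −74.6 − (−93.72) = 19.12 dB → 19.1 dB

19.1 dB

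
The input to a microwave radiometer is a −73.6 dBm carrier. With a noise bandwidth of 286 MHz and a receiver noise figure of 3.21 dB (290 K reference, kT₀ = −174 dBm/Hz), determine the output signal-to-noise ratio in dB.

Noise floor: N = −174 + 10 log₁₀(B) + NF
10 log₁₀(2.86×10⁸) = 84.56 dB
N = −174 + 84.56 + 3.21 = −86.23 dBm
SNR = P_sig − N = −73.6 − (−86.23) = 12.63 dB → 12.6 dB

12.6 dB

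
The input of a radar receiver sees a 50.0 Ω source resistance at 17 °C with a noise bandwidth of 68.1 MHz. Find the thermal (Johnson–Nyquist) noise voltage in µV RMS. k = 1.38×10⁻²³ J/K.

7.38 µV

T = 17 °C + 273.15 = 290.15 K
V_n = √(4kTRB)
4kTRB = 4 × 1.38×10⁻²³ × 290.15 × 5.00×10¹ × 6.81×10⁷ = 5.45×10⁻¹¹ V²
V_n = √(5.45×10⁻¹¹) = 7.38×10⁻⁶ V = 7.38 µV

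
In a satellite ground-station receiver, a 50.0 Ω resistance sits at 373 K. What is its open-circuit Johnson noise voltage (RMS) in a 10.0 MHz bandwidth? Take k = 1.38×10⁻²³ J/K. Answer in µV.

V_n = √(4kTRB)
4kTRB = 4 × 1.38×10⁻²³ × 373 × 5.00×10¹ × 1.00×10⁷ = 1.03×10⁻¹¹ V²
V_n = √(1.03×10⁻¹¹) = 3.21×10⁻⁶ V = 3.21 µV

3.21 µV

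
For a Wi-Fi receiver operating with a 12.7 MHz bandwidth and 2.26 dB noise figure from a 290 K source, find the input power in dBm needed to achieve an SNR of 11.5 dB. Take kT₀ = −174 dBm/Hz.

−89.2 dBm

Sensitivity = −174 + 10 log₁₀(B) + NF + SNR_min
= −174 + 71.04 + 2.26 + 11.5
= −89.20 dBm → −89.2 dBm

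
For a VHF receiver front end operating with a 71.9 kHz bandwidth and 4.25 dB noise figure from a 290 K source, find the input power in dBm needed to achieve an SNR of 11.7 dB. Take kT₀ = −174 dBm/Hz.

−109.5 dBm

Sensitivity = −174 + 10 log₁₀(B) + NF + SNR_min
= −174 + 48.57 + 4.25 + 11.7
= −109.48 dBm → −109.5 dBm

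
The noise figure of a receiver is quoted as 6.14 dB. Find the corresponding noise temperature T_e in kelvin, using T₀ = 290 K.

902 K

F = 10^(6.14/10) = 4.1115
T_e = (F − 1)·T₀ = (4.1115 − 1) × 290 = 902 K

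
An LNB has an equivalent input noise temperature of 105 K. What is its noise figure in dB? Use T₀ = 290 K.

1.34 dB

F = 1 + T_e/T₀ = 1 + 105/290 = 1.36207
NF = 10 log₁₀(1.36207) = 1.34 dB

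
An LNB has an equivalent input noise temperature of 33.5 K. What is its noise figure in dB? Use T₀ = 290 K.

0.475 dB

F = 1 + T_e/T₀ = 1 + 33.5/290 = 1.11552
NF = 10 log₁₀(1.11552) = 0.475 dB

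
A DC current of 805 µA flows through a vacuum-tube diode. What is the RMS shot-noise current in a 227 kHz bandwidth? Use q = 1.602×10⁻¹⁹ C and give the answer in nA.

I_n = √(2qI·B)
2qI·B = 2 × 1.602×10⁻¹⁹ × 8.05×10⁻⁴ × 2.27×10⁵ = 5.85×10⁻¹⁷ A²
I_n = √(5.85×10⁻¹⁷) = 7.65×10⁻⁹ A = 7.65 nA

7.65 nA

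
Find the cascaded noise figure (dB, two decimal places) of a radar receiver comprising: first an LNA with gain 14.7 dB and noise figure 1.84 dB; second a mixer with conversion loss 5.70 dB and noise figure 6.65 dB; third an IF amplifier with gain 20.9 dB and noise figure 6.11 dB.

Convert to linear (a loss of L dB is a gain of −L dB): F_i = 10^(NF_i/10), G_i = 10^(G_i,dB/10)
  Stage 1: F_1 = 10^(1.84/10) = 1.528, G_1 = 10^(14.7/10) = 29.51
  Stage 2: F_2 = 10^(6.65/10) = 4.624, G_2 = 10^(−5.70/10) = 0.2692
  Stage 3: F_3 = 10^(6.11/10) = 4.083, G_3 = 10^(20.9/10) = 123.0
Friis cascade:
  F = 1.528 + (4.624 − 1)/29.51 + (4.083 − 1)/7.943 = 2.039
NF = 10 log₁₀(2.039) = 3.09 dB

3.09 dB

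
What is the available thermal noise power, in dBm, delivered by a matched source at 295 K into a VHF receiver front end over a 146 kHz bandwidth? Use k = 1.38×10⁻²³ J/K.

P_n = kTB = 1.38×10⁻²³ × 295 × 1.46×10⁵ = 5.94×10⁻¹⁶ W
In dBm: 10 log₁₀(5.94×10⁻¹⁶ / 10⁻³) = −122.3 dBm

−122.3 dBm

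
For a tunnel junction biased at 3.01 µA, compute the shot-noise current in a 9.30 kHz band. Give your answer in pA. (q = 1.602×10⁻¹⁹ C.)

94.7 pA

I_n = √(2qI·B)
2qI·B = 2 × 1.602×10⁻¹⁹ × 3.01×10⁻⁶ × 9.30×10³ = 8.97×10⁻²¹ A²
I_n = √(8.97×10⁻²¹) = 9.47×10⁻¹¹ A = 94.7 pA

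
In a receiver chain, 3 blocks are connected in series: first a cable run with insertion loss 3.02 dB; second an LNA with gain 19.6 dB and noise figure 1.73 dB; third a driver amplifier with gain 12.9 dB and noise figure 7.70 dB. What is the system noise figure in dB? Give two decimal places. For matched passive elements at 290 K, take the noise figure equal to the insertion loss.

4.90 dB

Convert to linear (a loss of L dB is a gain of −L dB): F_i = 10^(NF_i/10), G_i = 10^(G_i,dB/10)
  Stage 1: F_1 = 10^(3.02/10) = 2.004, G_1 = 10^(−3.02/10) = 0.4989
  Stage 2: F_2 = 10^(1.73/10) = 1.489, G_2 = 10^(19.6/10) = 91.20
  Stage 3: F_3 = 10^(7.70/10) = 5.888, G_3 = 10^(12.9/10) = 19.50
Friis cascade:
  F = 2.004 + (1.489 − 1)/0.4989 + (5.888 − 1)/45.50 = 3.093
NF = 10 log₁₀(3.093) = 4.90 dB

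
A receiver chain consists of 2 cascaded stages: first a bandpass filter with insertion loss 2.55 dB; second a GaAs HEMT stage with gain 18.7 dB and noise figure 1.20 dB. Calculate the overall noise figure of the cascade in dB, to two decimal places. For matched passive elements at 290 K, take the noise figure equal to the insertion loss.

3.75 dB

Convert to linear (a loss of L dB is a gain of −L dB): F_i = 10^(NF_i/10), G_i = 10^(G_i,dB/10)
  Stage 1: F_1 = 10^(2.55/10) = 1.799, G_1 = 10^(−2.55/10) = 0.5559
  Stage 2: F_2 = 10^(1.20/10) = 1.318, G_2 = 10^(18.7/10) = 74.13
Friis cascade:
  F = 1.799 + (1.318 − 1)/0.5559 = 2.371
NF = 10 log₁₀(2.371) = 3.75 dB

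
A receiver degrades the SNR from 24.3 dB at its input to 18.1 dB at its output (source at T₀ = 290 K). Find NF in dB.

NF (dB) = SNR_in(dB) − SNR_out(dB) when the source is at T₀
NF = 24.3 − 18.1 = 6.2 dB

6.2 dB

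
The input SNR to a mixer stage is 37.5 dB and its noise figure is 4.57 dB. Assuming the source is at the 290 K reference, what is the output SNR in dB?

32.93 dB

By definition F = SNR_in/SNR_out, so in dB: SNR_out = SNR_in − NF
SNR_out = 37.5 − 4.57 = 32.93 dB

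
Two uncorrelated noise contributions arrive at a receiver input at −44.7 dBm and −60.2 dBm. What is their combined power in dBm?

Convert to linear, add, convert back:
P₁ = 3.39×10⁻⁸ W, P₂ = 9.55×10⁻¹⁰ W
P_tot = 3.48×10⁻⁸ W → 10 log₁₀(P_tot / 10⁻³) = −44.6 dBm

−44.6 dBm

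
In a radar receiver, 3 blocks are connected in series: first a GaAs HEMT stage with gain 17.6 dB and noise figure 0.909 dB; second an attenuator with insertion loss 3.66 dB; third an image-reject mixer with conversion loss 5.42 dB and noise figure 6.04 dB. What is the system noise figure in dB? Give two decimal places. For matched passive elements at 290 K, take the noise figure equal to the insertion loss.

Convert to linear (a loss of L dB is a gain of −L dB): F_i = 10^(NF_i/10), G_i = 10^(G_i,dB/10)
  Stage 1: F_1 = 10^(0.909/10) = 1.233, G_1 = 10^(17.6/10) = 57.54
  Stage 2: F_2 = 10^(3.66/10) = 2.323, G_2 = 10^(−3.66/10) = 0.4305
  Stage 3: F_3 = 10^(6.04/10) = 4.018, G_3 = 10^(−5.42/10) = 0.2871
Friis cascade:
  F = 1.233 + (2.323 − 1)/57.54 + (4.018 − 1)/24.77 = 1.378
NF = 10 log₁₀(1.378) = 1.39 dB

1.39 dB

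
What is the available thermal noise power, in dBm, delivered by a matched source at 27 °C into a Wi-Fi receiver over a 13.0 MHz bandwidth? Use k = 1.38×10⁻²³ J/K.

T = 27 °C + 273.15 = 300.15 K
P_n = kTB = 1.38×10⁻²³ × 300.15 × 1.30×10⁷ = 5.38×10⁻¹⁴ W
In dBm: 10 log₁₀(5.38×10⁻¹⁴ / 10⁻³) = −102.7 dBm

−102.7 dBm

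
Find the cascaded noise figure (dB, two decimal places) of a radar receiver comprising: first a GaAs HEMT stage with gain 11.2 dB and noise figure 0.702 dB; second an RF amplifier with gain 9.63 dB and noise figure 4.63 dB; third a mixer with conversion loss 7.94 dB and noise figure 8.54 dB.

Convert to linear (a loss of L dB is a gain of −L dB): F_i = 10^(NF_i/10), G_i = 10^(G_i,dB/10)
  Stage 1: F_1 = 10^(0.702/10) = 1.175, G_1 = 10^(11.2/10) = 13.18
  Stage 2: F_2 = 10^(4.63/10) = 2.904, G_2 = 10^(9.63/10) = 9.183
  Stage 3: F_3 = 10^(8.54/10) = 7.145, G_3 = 10^(−7.94/10) = 0.1607
Friis cascade:
  F = 1.175 + (2.904 − 1)/13.18 + (7.145 − 1)/121.1 = 1.371
NF = 10 log₁₀(1.371) = 1.37 dB

1.37 dB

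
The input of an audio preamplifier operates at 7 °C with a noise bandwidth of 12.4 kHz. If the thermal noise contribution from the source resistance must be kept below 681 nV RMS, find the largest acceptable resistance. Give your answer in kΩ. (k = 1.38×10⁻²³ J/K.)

2.42 kΩ

T = 7 °C + 273.15 = 280.15 K
Johnson–Nyquist: V_n = √(4kTRB) ⇒ R = V_n² / (4kTB)
4kTB = 4 × 1.38×10⁻²³ × 280.15 × 1.24×10⁴ = 1.92×10⁻¹⁶
R = (6.81×10⁻⁷)² / 1.92×10⁻¹⁶ = 2.42×10³ Ω = 2.42 kΩ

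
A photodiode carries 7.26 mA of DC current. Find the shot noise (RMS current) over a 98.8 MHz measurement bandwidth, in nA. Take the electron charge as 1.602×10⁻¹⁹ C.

I_n = √(2qI·B)
2qI·B = 2 × 1.602×10⁻¹⁹ × 7.26×10⁻³ × 9.88×10⁷ = 2.30×10⁻¹³ A²
I_n = √(2.30×10⁻¹³) = 4.79×10⁻⁷ A = 479 nA

479 nA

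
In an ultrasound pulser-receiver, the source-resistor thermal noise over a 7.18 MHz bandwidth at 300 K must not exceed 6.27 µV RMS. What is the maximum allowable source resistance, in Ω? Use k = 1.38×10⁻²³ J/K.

331 Ω

Johnson–Nyquist: V_n = √(4kTRB) ⇒ R = V_n² / (4kTB)
4kTB = 4 × 1.38×10⁻²³ × 300 × 7.18×10⁶ = 1.19×10⁻¹³
R = (6.27×10⁻⁶)² / 1.19×10⁻¹³ = 3.31×10² Ω = 331 Ω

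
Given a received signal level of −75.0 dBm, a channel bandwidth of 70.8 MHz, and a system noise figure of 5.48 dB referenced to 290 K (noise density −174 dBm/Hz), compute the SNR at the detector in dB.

Noise floor: N = −174 + 10 log₁₀(B) + NF
10 log₁₀(7.08×10⁷) = 78.5 dB
N = −174 + 78.5 + 5.48 = −90.02 dBm
SNR = P_sig − N = −75.0 − (−90.02) = 15.02 dB → 15.0 dB

15.0 dB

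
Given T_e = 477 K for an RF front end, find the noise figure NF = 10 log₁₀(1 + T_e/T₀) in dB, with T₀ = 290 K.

4.22 dB

F = 1 + T_e/T₀ = 1 + 477/290 = 2.64483
NF = 10 log₁₀(2.64483) = 4.22 dB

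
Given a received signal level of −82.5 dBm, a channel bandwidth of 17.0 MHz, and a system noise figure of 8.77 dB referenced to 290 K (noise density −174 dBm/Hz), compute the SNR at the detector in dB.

Noise floor: N = −174 + 10 log₁₀(B) + NF
10 log₁₀(1.70×10⁷) = 72.3 dB
N = −174 + 72.3 + 8.77 = −92.93 dBm
SNR = P_sig − N = −82.5 − (−92.93) = 10.43 dB → 10.4 dB

10.4 dB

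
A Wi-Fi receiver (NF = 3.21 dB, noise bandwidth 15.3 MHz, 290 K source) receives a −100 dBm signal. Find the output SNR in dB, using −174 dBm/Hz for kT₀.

Noise floor: N = −174 + 10 log₁₀(B) + NF
10 log₁₀(1.53×10⁷) = 71.85 dB
N = −174 + 71.85 + 3.21 = −98.94 dBm
SNR = P_sig − N = −100 − (−98.94) = −1.06 dB → −1.1 dB

−1.1 dB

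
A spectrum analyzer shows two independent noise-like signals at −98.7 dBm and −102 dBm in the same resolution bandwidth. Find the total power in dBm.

−97.0 dBm

Convert to linear, add, convert back:
P₁ = 1.35×10⁻¹³ W, P₂ = 6.31×10⁻¹⁴ W
P_tot = 1.98×10⁻¹³ W → 10 log₁₀(P_tot / 10⁻³) = −97.0 dBm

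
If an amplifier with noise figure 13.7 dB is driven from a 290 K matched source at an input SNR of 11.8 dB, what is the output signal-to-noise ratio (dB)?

−1.9 dB

By definition F = SNR_in/SNR_out, so in dB: SNR_out = SNR_in − NF
SNR_out = 11.8 − 13.7 = −1.9 dB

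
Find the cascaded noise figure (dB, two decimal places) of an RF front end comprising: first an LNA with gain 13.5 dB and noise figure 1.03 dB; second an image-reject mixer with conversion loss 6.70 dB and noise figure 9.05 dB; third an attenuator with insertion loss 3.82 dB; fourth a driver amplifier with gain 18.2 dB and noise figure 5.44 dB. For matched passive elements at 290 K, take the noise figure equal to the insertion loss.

Convert to linear (a loss of L dB is a gain of −L dB): F_i = 10^(NF_i/10), G_i = 10^(G_i,dB/10)
  Stage 1: F_1 = 10^(1.03/10) = 1.268, G_1 = 10^(13.5/10) = 22.39
  Stage 2: F_2 = 10^(9.05/10) = 8.035, G_2 = 10^(−6.70/10) = 0.2138
  Stage 3: F_3 = 10^(3.82/10) = 2.410, G_3 = 10^(−3.82/10) = 0.4150
  Stage 4: F_4 = 10^(5.44/10) = 3.499, G_4 = 10^(18.2/10) = 66.07
Friis cascade:
  F = 1.268 + (8.035 − 1)/22.39 + (2.410 − 1)/4.786 + (3.499 − 1)/1.986 = 3.135
NF = 10 log₁₀(3.135) = 4.96 dB

4.96 dB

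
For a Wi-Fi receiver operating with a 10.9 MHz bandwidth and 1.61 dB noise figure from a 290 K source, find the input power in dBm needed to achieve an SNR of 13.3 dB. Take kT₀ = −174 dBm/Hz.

Sensitivity = −174 + 10 log₁₀(B) + NF + SNR_min
= −174 + 70.37 + 1.61 + 13.3
= −88.72 dBm → −88.7 dBm

−88.7 dBm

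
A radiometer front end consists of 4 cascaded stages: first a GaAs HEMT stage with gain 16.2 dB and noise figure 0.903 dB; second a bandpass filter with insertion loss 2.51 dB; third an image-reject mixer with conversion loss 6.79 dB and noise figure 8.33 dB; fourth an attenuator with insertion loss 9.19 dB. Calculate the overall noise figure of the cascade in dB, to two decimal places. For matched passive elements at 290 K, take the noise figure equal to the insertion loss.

Convert to linear (a loss of L dB is a gain of −L dB): F_i = 10^(NF_i/10), G_i = 10^(G_i,dB/10)
  Stage 1: F_1 = 10^(0.903/10) = 1.231, G_1 = 10^(16.2/10) = 41.69
  Stage 2: F_2 = 10^(2.51/10) = 1.782, G_2 = 10^(−2.51/10) = 0.5610
  Stage 3: F_3 = 10^(8.33/10) = 6.808, G_3 = 10^(−6.79/10) = 0.2094
  Stage 4: F_4 = 10^(9.19/10) = 8.299, G_4 = 10^(−9.19/10) = 0.1205
Friis cascade:
  F = 1.231 + (1.782 − 1)/41.69 + (6.808 − 1)/23.39 + (8.299 − 1)/4.898 = 2.988
NF = 10 log₁₀(2.988) = 4.75 dB

4.75 dB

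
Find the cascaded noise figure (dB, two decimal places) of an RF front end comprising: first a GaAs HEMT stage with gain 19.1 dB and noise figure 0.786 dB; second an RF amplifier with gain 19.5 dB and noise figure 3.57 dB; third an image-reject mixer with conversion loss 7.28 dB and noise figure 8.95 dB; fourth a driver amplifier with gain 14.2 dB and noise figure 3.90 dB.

0.85 dB

Convert to linear (a loss of L dB is a gain of −L dB): F_i = 10^(NF_i/10), G_i = 10^(G_i,dB/10)
  Stage 1: F_1 = 10^(0.786/10) = 1.198, G_1 = 10^(19.1/10) = 81.28
  Stage 2: F_2 = 10^(3.57/10) = 2.275, G_2 = 10^(19.5/10) = 89.13
  Stage 3: F_3 = 10^(8.95/10) = 7.852, G_3 = 10^(−7.28/10) = 0.1871
  Stage 4: F_4 = 10^(3.90/10) = 2.455, G_4 = 10^(14.2/10) = 26.30
Friis cascade:
  F = 1.198 + (2.275 − 1)/81.28 + (7.852 − 1)/7244 + (2.455 − 1)/1355 = 1.216
NF = 10 log₁₀(1.216) = 0.85 dB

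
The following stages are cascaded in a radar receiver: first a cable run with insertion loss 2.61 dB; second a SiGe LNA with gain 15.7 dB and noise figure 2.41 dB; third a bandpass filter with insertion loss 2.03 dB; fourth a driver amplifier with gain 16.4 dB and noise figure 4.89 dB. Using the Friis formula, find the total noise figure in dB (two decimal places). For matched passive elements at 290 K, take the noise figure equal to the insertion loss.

Convert to linear (a loss of L dB is a gain of −L dB): F_i = 10^(NF_i/10), G_i = 10^(G_i,dB/10)
  Stage 1: F_1 = 10^(2.61/10) = 1.824, G_1 = 10^(−2.61/10) = 0.5483
  Stage 2: F_2 = 10^(2.41/10) = 1.742, G_2 = 10^(15.7/10) = 37.15
  Stage 3: F_3 = 10^(2.03/10) = 1.596, G_3 = 10^(−2.03/10) = 0.6266
  Stage 4: F_4 = 10^(4.89/10) = 3.083, G_4 = 10^(16.4/10) = 43.65
Friis cascade:
  F = 1.824 + (1.742 − 1)/0.5483 + (1.596 − 1)/20.37 + (3.083 − 1)/12.76 = 3.369
NF = 10 log₁₀(3.369) = 5.28 dB

5.28 dB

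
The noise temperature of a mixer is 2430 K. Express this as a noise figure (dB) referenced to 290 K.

9.72 dB

F = 1 + T_e/T₀ = 1 + 2430/290 = 9.37931
NF = 10 log₁₀(9.37931) = 9.72 dB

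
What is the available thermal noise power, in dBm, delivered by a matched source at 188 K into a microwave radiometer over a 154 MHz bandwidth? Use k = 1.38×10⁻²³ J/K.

−94.0 dBm

P_n = kTB = 1.38×10⁻²³ × 188 × 1.54×10⁸ = 4.00×10⁻¹³ W
In dBm: 10 log₁₀(4.00×10⁻¹³ / 10⁻³) = −94.0 dBm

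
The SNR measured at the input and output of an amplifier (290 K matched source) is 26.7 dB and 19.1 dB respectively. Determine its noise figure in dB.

NF (dB) = SNR_in(dB) − SNR_out(dB) when the source is at T₀
NF = 26.7 − 19.1 = 7.6 dB

7.6 dB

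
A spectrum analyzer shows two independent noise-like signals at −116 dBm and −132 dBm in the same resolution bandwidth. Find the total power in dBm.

Convert to linear, add, convert back:
P₁ = 2.51×10⁻¹⁵ W, P₂ = 6.31×10⁻¹⁷ W
P_tot = 2.57×10⁻¹⁵ W → 10 log₁₀(P_tot / 10⁻³) = −115.9 dBm

−115.9 dBm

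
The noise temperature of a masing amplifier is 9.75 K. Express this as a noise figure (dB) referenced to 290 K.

0.144 dB

F = 1 + T_e/T₀ = 1 + 9.75/290 = 1.03362
NF = 10 log₁₀(1.03362) = 0.144 dB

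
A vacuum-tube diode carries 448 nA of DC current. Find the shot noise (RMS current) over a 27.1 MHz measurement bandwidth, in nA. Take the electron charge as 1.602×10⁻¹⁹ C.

1.97 nA

I_n = √(2qI·B)
2qI·B = 2 × 1.602×10⁻¹⁹ × 4.48×10⁻⁷ × 2.71×10⁷ = 3.89×10⁻¹⁸ A²
I_n = √(3.89×10⁻¹⁸) = 1.97×10⁻⁹ A = 1.97 nA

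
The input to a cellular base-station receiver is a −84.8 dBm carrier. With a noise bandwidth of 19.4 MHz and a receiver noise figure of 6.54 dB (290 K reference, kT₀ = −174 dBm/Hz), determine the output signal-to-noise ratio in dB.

Noise floor: N = −174 + 10 log₁₀(B) + NF
10 log₁₀(1.94×10⁷) = 72.88 dB
N = −174 + 72.88 + 6.54 = −94.58 dBm
SNR = P_sig − N = −84.8 − (−94.58) = 9.78 dB → 9.8 dB

9.8 dB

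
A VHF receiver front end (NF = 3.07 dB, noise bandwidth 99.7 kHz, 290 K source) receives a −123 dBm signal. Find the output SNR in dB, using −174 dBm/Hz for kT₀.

−2.1 dB

Noise floor: N = −174 + 10 log₁₀(B) + NF
10 log₁₀(9.97×10⁴) = 49.99 dB
N = −174 + 49.99 + 3.07 = −120.94 dBm
SNR = P_sig − N = −123 − (−120.94) = −2.06 dB → −2.1 dB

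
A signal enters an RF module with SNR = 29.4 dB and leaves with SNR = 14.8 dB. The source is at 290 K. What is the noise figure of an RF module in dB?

14.6 dB

NF (dB) = SNR_in(dB) − SNR_out(dB) when the source is at T₀
NF = 29.4 − 14.8 = 14.6 dB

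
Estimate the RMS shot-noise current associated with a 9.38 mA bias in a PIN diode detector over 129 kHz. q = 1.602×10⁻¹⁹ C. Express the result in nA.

I_n = √(2qI·B)
2qI·B = 2 × 1.602×10⁻¹⁹ × 9.38×10⁻³ × 1.29×10⁵ = 3.88×10⁻¹⁶ A²
I_n = √(3.88×10⁻¹⁶) = 1.97×10⁻⁸ A = 19.7 nA

19.7 nA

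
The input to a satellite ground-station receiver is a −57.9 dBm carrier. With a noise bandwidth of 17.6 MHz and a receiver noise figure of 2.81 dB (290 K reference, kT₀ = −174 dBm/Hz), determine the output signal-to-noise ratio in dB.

40.8 dB

Noise floor: N = −174 + 10 log₁₀(B) + NF
10 log₁₀(1.76×10⁷) = 72.46 dB
N = −174 + 72.46 + 2.81 = −98.73 dBm
SNR = P_sig − N = −57.9 − (−98.73) = 40.83 dB → 40.8 dB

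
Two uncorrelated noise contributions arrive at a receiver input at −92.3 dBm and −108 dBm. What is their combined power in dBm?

Convert to linear, add, convert back:
P₁ = 5.89×10⁻¹³ W, P₂ = 1.58×10⁻¹⁴ W
P_tot = 6.05×10⁻¹³ W → 10 log₁₀(P_tot / 10⁻³) = −92.2 dBm

−92.2 dBm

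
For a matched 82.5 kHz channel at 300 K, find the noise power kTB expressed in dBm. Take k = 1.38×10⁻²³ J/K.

−124.7 dBm

P_n = kTB = 1.38×10⁻²³ × 300 × 8.25×10⁴ = 3.42×10⁻¹⁶ W
In dBm: 10 log₁₀(3.42×10⁻¹⁶ / 10⁻³) = −124.7 dBm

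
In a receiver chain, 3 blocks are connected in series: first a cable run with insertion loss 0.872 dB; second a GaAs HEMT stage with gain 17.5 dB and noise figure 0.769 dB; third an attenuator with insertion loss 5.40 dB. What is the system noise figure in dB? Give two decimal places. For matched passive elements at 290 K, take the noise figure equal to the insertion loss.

Convert to linear (a loss of L dB is a gain of −L dB): F_i = 10^(NF_i/10), G_i = 10^(G_i,dB/10)
  Stage 1: F_1 = 10^(0.872/10) = 1.222, G_1 = 10^(−0.872/10) = 0.8181
  Stage 2: F_2 = 10^(0.769/10) = 1.194, G_2 = 10^(17.5/10) = 56.23
  Stage 3: F_3 = 10^(5.40/10) = 3.467, G_3 = 10^(−5.40/10) = 0.2884
Friis cascade:
  F = 1.222 + (1.194 − 1)/0.8181 + (3.467 − 1)/46.00 = 1.513
NF = 10 log₁₀(1.513) = 1.80 dB

1.80 dB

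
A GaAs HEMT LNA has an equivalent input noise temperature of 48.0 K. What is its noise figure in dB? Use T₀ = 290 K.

0.665 dB

F = 1 + T_e/T₀ = 1 + 48.0/290 = 1.16552
NF = 10 log₁₀(1.16552) = 0.665 dB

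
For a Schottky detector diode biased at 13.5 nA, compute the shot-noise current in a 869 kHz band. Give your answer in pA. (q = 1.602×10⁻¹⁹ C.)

61.3 pA

I_n = √(2qI·B)
2qI·B = 2 × 1.602×10⁻¹⁹ × 1.35×10⁻⁸ × 8.69×10⁵ = 3.76×10⁻²¹ A²
I_n = √(3.76×10⁻²¹) = 6.13×10⁻¹¹ A = 61.3 pA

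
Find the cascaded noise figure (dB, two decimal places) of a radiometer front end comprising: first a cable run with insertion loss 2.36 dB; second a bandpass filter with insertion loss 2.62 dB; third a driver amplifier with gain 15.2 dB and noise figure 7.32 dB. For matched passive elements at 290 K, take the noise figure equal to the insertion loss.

Convert to linear (a loss of L dB is a gain of −L dB): F_i = 10^(NF_i/10), G_i = 10^(G_i,dB/10)
  Stage 1: F_1 = 10^(2.36/10) = 1.722, G_1 = 10^(−2.36/10) = 0.5808
  Stage 2: F_2 = 10^(2.62/10) = 1.828, G_2 = 10^(−2.62/10) = 0.5470
  Stage 3: F_3 = 10^(7.32/10) = 5.395, G_3 = 10^(15.2/10) = 33.11
Friis cascade:
  F = 1.722 + (1.828 − 1)/0.5808 + (5.395 − 1)/0.3177 = 16.98
NF = 10 log₁₀(16.98) = 12.30 dB

12.30 dB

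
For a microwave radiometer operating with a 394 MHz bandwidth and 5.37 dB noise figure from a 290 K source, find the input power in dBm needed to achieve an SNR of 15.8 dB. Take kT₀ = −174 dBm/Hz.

Sensitivity = −174 + 10 log₁₀(B) + NF + SNR_min
= −174 + 85.95 + 5.37 + 15.8
= −66.88 dBm → −66.9 dBm

−66.9 dBm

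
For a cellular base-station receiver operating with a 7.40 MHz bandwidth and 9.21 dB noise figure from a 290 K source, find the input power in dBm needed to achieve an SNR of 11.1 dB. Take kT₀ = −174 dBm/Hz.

−85.0 dBm

Sensitivity = −174 + 10 log₁₀(B) + NF + SNR_min
= −174 + 68.69 + 9.21 + 11.1
= −85.00 dBm → −85.0 dBm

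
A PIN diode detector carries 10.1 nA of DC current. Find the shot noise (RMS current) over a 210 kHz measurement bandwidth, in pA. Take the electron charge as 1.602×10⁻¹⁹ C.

26.1 pA

I_n = √(2qI·B)
2qI·B = 2 × 1.602×10⁻¹⁹ × 1.01×10⁻⁸ × 2.10×10⁵ = 6.80×10⁻²² A²
I_n = √(6.80×10⁻²²) = 2.61×10⁻¹¹ A = 26.1 pA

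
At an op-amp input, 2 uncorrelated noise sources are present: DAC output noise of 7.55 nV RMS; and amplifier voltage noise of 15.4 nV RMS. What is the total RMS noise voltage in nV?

Uncorrelated sources add in power (mean-square): V_tot = √(ΣV_i²)
V_tot = √[(7.55×10⁻⁹)² + (1.54×10⁻⁸)²] = 1.72×10⁻⁸ V = 17.2 nV

17.2 nV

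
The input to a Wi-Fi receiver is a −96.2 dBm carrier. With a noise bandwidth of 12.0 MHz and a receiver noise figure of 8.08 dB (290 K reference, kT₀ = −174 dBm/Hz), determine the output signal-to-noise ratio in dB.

−1.1 dB

Noise floor: N = −174 + 10 log₁₀(B) + NF
10 log₁₀(1.20×10⁷) = 70.79 dB
N = −174 + 70.79 + 8.08 = −95.13 dBm
SNR = P_sig − N = −96.2 − (−95.13) = −1.07 dB → −1.1 dB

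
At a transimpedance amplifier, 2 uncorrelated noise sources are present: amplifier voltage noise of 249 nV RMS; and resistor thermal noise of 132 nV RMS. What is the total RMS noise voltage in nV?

282 nV

Uncorrelated sources add in power (mean-square): V_tot = √(ΣV_i²)
V_tot = √[(2.49×10⁻⁷)² + (1.32×10⁻⁷)²] = 2.82×10⁻⁷ V = 282 nV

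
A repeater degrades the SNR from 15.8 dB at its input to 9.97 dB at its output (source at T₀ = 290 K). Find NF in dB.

5.83 dB

NF (dB) = SNR_in(dB) − SNR_out(dB) when the source is at T₀
NF = 15.8 − 9.97 = 5.83 dB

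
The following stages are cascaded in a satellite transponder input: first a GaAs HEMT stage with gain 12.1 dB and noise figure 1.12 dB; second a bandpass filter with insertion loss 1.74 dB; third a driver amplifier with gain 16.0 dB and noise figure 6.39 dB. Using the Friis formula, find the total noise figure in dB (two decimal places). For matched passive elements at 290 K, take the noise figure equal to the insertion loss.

2.13 dB

Convert to linear (a loss of L dB is a gain of −L dB): F_i = 10^(NF_i/10), G_i = 10^(G_i,dB/10)
  Stage 1: F_1 = 10^(1.12/10) = 1.294, G_1 = 10^(12.1/10) = 16.22
  Stage 2: F_2 = 10^(1.74/10) = 1.493, G_2 = 10^(−1.74/10) = 0.6699
  Stage 3: F_3 = 10^(6.39/10) = 4.355, G_3 = 10^(16.0/10) = 39.81
Friis cascade:
  F = 1.294 + (1.493 − 1)/16.22 + (4.355 − 1)/10.86 = 1.633
NF = 10 log₁₀(1.633) = 2.13 dB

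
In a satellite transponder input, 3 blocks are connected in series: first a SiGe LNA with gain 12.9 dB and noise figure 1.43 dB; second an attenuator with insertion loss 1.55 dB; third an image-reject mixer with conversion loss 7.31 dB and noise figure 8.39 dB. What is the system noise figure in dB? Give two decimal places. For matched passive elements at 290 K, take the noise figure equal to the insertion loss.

Convert to linear (a loss of L dB is a gain of −L dB): F_i = 10^(NF_i/10), G_i = 10^(G_i,dB/10)
  Stage 1: F_1 = 10^(1.43/10) = 1.390, G_1 = 10^(12.9/10) = 19.50
  Stage 2: F_2 = 10^(1.55/10) = 1.429, G_2 = 10^(−1.55/10) = 0.6998
  Stage 3: F_3 = 10^(8.39/10) = 6.902, G_3 = 10^(−7.31/10) = 0.1858
Friis cascade:
  F = 1.390 + (1.429 − 1)/19.50 + (6.902 − 1)/13.65 = 1.844
NF = 10 log₁₀(1.844) = 2.66 dB

2.66 dB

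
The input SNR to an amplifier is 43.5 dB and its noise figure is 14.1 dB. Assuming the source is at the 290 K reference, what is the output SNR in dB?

By definition F = SNR_in/SNR_out, so in dB: SNR_out = SNR_in − NF
SNR_out = 43.5 − 14.1 = 29.4 dB

29.4 dB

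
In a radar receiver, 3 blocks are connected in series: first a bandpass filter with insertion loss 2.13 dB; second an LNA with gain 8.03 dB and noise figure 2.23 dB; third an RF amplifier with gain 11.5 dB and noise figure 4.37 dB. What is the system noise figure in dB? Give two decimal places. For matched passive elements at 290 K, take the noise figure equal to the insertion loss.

Convert to linear (a loss of L dB is a gain of −L dB): F_i = 10^(NF_i/10), G_i = 10^(G_i,dB/10)
  Stage 1: F_1 = 10^(2.13/10) = 1.633, G_1 = 10^(−2.13/10) = 0.6124
  Stage 2: F_2 = 10^(2.23/10) = 1.671, G_2 = 10^(8.03/10) = 6.353
  Stage 3: F_3 = 10^(4.37/10) = 2.735, G_3 = 10^(11.5/10) = 14.13
Friis cascade:
  F = 1.633 + (1.671 − 1)/0.6124 + (2.735 − 1)/3.890 = 3.175
NF = 10 log₁₀(3.175) = 5.02 dB

5.02 dB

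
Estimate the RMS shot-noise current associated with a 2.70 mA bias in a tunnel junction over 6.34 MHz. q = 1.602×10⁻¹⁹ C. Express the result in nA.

I_n = √(2qI·B)
2qI·B = 2 × 1.602×10⁻¹⁹ × 2.70×10⁻³ × 6.34×10⁶ = 5.48×10⁻¹⁵ A²
I_n = √(5.48×10⁻¹⁵) = 7.41×10⁻⁸ A = 74.1 nA

74.1 nA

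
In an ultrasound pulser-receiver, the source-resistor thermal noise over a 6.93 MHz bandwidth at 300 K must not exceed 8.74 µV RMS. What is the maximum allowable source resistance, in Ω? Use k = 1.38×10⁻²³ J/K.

666 Ω

Johnson–Nyquist: V_n = √(4kTRB) ⇒ R = V_n² / (4kTB)
4kTB = 4 × 1.38×10⁻²³ × 300 × 6.93×10⁶ = 1.15×10⁻¹³
R = (8.74×10⁻⁶)² / 1.15×10⁻¹³ = 6.66×10² Ω = 666 Ω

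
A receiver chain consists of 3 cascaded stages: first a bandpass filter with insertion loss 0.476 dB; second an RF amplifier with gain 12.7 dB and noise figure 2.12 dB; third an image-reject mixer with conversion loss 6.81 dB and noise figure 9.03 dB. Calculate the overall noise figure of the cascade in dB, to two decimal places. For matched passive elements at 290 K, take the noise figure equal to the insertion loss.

Convert to linear (a loss of L dB is a gain of −L dB): F_i = 10^(NF_i/10), G_i = 10^(G_i,dB/10)
  Stage 1: F_1 = 10^(0.476/10) = 1.116, G_1 = 10^(−0.476/10) = 0.8962
  Stage 2: F_2 = 10^(2.12/10) = 1.629, G_2 = 10^(12.7/10) = 18.62
  Stage 3: F_3 = 10^(9.03/10) = 7.998, G_3 = 10^(−6.81/10) = 0.2084
Friis cascade:
  F = 1.116 + (1.629 − 1)/0.8962 + (7.998 − 1)/16.69 = 2.237
NF = 10 log₁₀(2.237) = 3.50 dB

3.50 dB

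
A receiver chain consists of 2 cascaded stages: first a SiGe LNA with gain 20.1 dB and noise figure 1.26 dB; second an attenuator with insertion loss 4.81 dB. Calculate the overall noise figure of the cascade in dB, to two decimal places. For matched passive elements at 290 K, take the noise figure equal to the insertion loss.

1.32 dB

Convert to linear (a loss of L dB is a gain of −L dB): F_i = 10^(NF_i/10), G_i = 10^(G_i,dB/10)
  Stage 1: F_1 = 10^(1.26/10) = 1.337, G_1 = 10^(20.1/10) = 102.3
  Stage 2: F_2 = 10^(4.81/10) = 3.027, G_2 = 10^(−4.81/10) = 0.3304
Friis cascade:
  F = 1.337 + (3.027 − 1)/102.3 = 1.356
NF = 10 log₁₀(1.356) = 1.32 dB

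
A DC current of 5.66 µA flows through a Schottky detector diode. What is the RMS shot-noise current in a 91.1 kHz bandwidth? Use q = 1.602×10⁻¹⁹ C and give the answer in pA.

406 pA

I_n = √(2qI·B)
2qI·B = 2 × 1.602×10⁻¹⁹ × 5.66×10⁻⁶ × 9.11×10⁴ = 1.65×10⁻¹⁹ A²
I_n = √(1.65×10⁻¹⁹) = 4.06×10⁻¹⁰ A = 406 pA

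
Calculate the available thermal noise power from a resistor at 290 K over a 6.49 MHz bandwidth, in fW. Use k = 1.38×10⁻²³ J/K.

P_n = kTB = 1.38×10⁻²³ × 290 × 6.49×10⁶ = 2.60×10⁻¹⁴ W = 26.0 fW

26.0 fW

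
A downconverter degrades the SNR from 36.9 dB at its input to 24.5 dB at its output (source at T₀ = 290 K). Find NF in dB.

NF (dB) = SNR_in(dB) − SNR_out(dB) when the source is at T₀
NF = 36.9 − 24.5 = 12.4 dB

12.4 dB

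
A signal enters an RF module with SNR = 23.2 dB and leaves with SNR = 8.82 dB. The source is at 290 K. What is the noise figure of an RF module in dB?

14.38 dB

NF (dB) = SNR_in(dB) − SNR_out(dB) when the source is at T₀
NF = 23.2 − 8.82 = 14.38 dB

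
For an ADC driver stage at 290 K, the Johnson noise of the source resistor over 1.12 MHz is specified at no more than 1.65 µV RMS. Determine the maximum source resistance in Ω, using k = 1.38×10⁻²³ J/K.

Johnson–Nyquist: V_n = √(4kTRB) ⇒ R = V_n² / (4kTB)
4kTB = 4 × 1.38×10⁻²³ × 290 × 1.12×10⁶ = 1.79×10⁻¹⁴
R = (1.65×10⁻⁶)² / 1.79×10⁻¹⁴ = 1.52×10² Ω = 152 Ω

152 Ω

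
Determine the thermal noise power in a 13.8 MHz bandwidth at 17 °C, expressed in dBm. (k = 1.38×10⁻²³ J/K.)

−102.6 dBm

T = 17 °C + 273.15 = 290.15 K
P_n = kTB = 1.38×10⁻²³ × 290.15 × 1.38×10⁷ = 5.53×10⁻¹⁴ W
In dBm: 10 log₁₀(5.53×10⁻¹⁴ / 10⁻³) = −102.6 dBm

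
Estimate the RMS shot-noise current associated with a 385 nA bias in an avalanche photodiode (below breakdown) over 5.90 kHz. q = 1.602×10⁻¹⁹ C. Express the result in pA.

27.0 pA

I_n = √(2qI·B)
2qI·B = 2 × 1.602×10⁻¹⁹ × 3.85×10⁻⁷ × 5.90×10³ = 7.28×10⁻²² A²
I_n = √(7.28×10⁻²²) = 2.70×10⁻¹¹ A = 27.0 pA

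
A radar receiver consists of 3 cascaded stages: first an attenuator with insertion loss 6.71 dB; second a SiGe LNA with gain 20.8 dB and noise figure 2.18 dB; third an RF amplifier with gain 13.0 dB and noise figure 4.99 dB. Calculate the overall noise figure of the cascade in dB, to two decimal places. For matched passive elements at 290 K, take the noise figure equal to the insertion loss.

8.94 dB

Convert to linear (a loss of L dB is a gain of −L dB): F_i = 10^(NF_i/10), G_i = 10^(G_i,dB/10)
  Stage 1: F_1 = 10^(6.71/10) = 4.688, G_1 = 10^(−6.71/10) = 0.2133
  Stage 2: F_2 = 10^(2.18/10) = 1.652, G_2 = 10^(20.8/10) = 120.2
  Stage 3: F_3 = 10^(4.99/10) = 3.155, G_3 = 10^(13.0/10) = 19.95
Friis cascade:
  F = 4.688 + (1.652 − 1)/0.2133 + (3.155 − 1)/25.64 = 7.829
NF = 10 log₁₀(7.829) = 8.94 dB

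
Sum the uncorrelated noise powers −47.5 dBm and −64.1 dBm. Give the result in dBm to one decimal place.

−47.4 dBm

Convert to linear, add, convert back:
P₁ = 1.78×10⁻⁸ W, P₂ = 3.89×10⁻¹⁰ W
P_tot = 1.82×10⁻⁸ W → 10 log₁₀(P_tot / 10⁻³) = −47.4 dBm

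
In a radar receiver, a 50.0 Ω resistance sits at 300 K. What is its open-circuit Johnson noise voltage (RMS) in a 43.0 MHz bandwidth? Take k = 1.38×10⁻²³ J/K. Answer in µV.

5.97 µV

V_n = √(4kTRB)
4kTRB = 4 × 1.38×10⁻²³ × 300 × 5.00×10¹ × 4.30×10⁷ = 3.56×10⁻¹¹ V²
V_n = √(3.56×10⁻¹¹) = 5.97×10⁻⁶ V = 5.97 µV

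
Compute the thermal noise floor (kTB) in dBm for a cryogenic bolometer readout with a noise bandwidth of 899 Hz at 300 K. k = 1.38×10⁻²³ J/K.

P_n = kTB = 1.38×10⁻²³ × 300 × 8.99×10² = 3.72×10⁻¹⁸ W
In dBm: 10 log₁₀(3.72×10⁻¹⁸ / 10⁻³) = −144.3 dBm

−144.3 dBm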